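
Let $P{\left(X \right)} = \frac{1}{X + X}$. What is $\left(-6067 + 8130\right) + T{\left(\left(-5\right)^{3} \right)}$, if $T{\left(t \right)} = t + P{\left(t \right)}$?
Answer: $\frac{484499}{250} \approx 1938.0$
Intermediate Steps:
$P{\left(X \right)} = \frac{1}{2 X}$
$T{\left(t \right)} = t + \frac{1}{2 t}$
$\left(-6067 + 8130\right) + T{\left(\left(-5\right)^{3} \right)} = \left(-6067 + 8130\right) + \left(\left(-5\right)^{3} + \frac{1}{2 \left(-5\right)^{3}}\right) = 2063 - \left(125 - \frac{1}{2 \left(-125\right)}\right) = 2063 + \left(-125 + \frac{1}{2} \left(- \frac{1}{125}\right)\right) = 2063 - \frac{31251}{250} = \frac{484499}{250}$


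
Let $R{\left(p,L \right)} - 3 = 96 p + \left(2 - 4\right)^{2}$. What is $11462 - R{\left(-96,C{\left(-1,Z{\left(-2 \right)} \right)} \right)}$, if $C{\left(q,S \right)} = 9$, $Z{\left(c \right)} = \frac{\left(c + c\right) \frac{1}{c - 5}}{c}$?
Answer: $20671$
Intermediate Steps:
$Z{\left(c \right)} = \frac{2}{-5 + c}$ ($Z{\left(c \right)} = \frac{2 c \frac{1}{-5 + c}}{c} = \frac{2}{-5 + c}$)
$R{\left(p,L \right)} = 7 + 96 p$ ($R{\left(p,L \right)} = 3 + \left(96 p + \left(2 - 4\right)^{2}\right) = 3 + \left(96 p + \left(-2\right)^{2}\right) = 3 + \left(96 p + 4\right) = 3 + \left(4 + 96 p\right) = 7 + 96 p$)
$11462 - R{\left(-96,C{\left(-1,Z{\left(-2 \right)} \right)} \right)} = 11462 - \left(7 + 96 \left(-96\right)\right) = 11462 - \left(7 - 9216\right) = 11462 - -9209 = 11462 + 9209 = 20671$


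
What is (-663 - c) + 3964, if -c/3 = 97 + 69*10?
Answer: 5662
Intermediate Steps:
c = -2361 (c = -3*(97 + 69*10) = -3*(97 + 690) = -3*787 = -2361)
(-663 - c) + 3964 = (-663 - 1*(-2361)) + 3964 = (-663 + 2361) + 3964 = 1698 + 3964 = 5662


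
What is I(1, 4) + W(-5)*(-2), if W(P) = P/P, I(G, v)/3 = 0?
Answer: -2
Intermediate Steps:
I(G, v) = 0 (I(G, v) = 3*0 = 0)
W(P) = 1
I(1, 4) + W(-5)*(-2) = 0 + 1*(-2) = 0 - 2 = -2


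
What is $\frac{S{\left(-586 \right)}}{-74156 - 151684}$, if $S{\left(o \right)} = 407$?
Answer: $- \frac{407}{225840} \approx -0.0018022$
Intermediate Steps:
$\frac{S{\left(-586 \right)}}{-74156 - 151684} = \frac{407}{-74156 - 151684} = \frac{407}{-225840} = 407 \left(- \frac{1}{225840}\right) = - \frac{407}{225840}$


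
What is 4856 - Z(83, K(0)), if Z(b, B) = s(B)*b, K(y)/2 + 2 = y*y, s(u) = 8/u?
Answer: 5022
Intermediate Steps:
K(y) = -4 + 2*y**2 (K(y) = -4 + 2*(y*y) = -4 + 2*y**2)
Z(b, B) = 8*b/B (Z(b, B) = (8/B)*b = 8*b/B)
4856 - Z(83, K(0)) = 4856 - 8*83/(-4 + 2*0**2) = 4856 - 8*83/(-4 + 2*0) = 4856 - 8*83/(-4 + 0) = 4856 - 8*83/(-4) = 4856 - 8*83*(-1)/4 = 4856 - 1*(-166) = 4856 + 166 = 5022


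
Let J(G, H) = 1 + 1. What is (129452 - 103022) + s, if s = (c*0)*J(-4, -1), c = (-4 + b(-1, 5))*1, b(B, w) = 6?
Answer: 26430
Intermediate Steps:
J(G, H) = 2
c = 2 (c = (-4 + 6)*1 = 2*1 = 2)
s = 0 (s = (2*0)*2 = 0*2 = 0)
(129452 - 103022) + s = (129452 - 103022) + 0 = 26430 + 0 = 26430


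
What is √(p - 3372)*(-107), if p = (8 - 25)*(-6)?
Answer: -107*I*√3270 ≈ -6118.7*I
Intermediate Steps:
p = 102 (p = -17*(-6) = 102)
√(p - 3372)*(-107) = √(102 - 3372)*(-107) = √(-3270)*(-107) = (I*√3270)*(-107) = -107*I*√3270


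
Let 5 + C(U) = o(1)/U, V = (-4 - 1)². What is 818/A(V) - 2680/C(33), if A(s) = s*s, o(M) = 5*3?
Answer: 369318/625 ≈ 590.91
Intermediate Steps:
o(M) = 15
V = 25 (V = (-5)² = 25)
C(U) = -5 + 15/U
A(s) = s²
818/A(V) - 2680/C(33) = 818/(25²) - 2680/(-5 + 15/33) = 818/625 - 2680/(-5 + 15*(1/33)) = 818*(1/625) - 2680/(-5 + 5/11) = 818/625 - 2680/(-50/11) = 818/625 - 2680*(-11/50) = 818/625 + 2948/5 = 369318/625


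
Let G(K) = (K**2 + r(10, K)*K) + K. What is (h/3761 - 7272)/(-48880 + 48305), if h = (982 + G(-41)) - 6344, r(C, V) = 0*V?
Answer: 27353714/2162575 ≈ 12.649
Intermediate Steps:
r(C, V) = 0
G(K) = K + K**2 (G(K) = (K**2 + 0*K) + K = (K**2 + 0) + K = K**2 + K = K + K**2)
h = -3722 (h = (982 - 41*(1 - 41)) - 6344 = (982 - 41*(-40)) - 6344 = (982 + 1640) - 6344 = 2622 - 6344 = -3722)
(h/3761 - 7272)/(-48880 + 48305) = (-3722/3761 - 7272)/(-48880 + 48305) = (-3722*1/3761 - 7272)/(-575) = (-3722/3761 - 7272)*(-1/575) = -27353714/3761*(-1/575) = 27353714/2162575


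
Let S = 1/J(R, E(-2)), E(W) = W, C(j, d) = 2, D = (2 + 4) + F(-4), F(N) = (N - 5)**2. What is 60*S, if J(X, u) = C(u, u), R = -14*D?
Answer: 30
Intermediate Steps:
F(N) = (-5 + N)**2
D = 87 (D = (2 + 4) + (-5 - 4)**2 = 6 + (-9)**2 = 6 + 81 = 87)
R = -1218 (R = -14*87 = -1218)
J(X, u) = 2
S = 1/2 ≈ 0.50000
60*S = 60*(1/2) = 30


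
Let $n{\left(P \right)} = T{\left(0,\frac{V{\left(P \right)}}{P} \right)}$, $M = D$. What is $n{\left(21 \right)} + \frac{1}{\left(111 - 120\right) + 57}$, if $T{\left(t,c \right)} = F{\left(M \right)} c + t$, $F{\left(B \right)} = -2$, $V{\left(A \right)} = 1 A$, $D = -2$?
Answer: $- \frac{95}{48} \approx -1.9792$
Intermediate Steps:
$M = -2$
$V{\left(A \right)} = A$
$T{\left(t,c \right)} = t - 2 c$ ($T{\left(t,c \right)} = - 2 c + t = t - 2 c$)
$n{\left(P \right)} = -2$ ($n{\left(P \right)} = 0 - 2 \frac{P}{P} = 0 - 2 = -2$)
$n{\left(21 \right)} + \frac{1}{\left(111 - 120\right) + 57} = -2 + \frac{1}{\left(111 - 120\right) + 57} = -2 + \frac{1}{-9 + 57} = -2 + \frac{1}{48} = - \frac{95}{48}$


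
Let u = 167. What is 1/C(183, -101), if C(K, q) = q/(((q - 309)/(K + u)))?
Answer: 41/3535 ≈ 0.011598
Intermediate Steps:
C(K, q) = q*(167 + K)/(-309 + q) (C(K, q) = q/(((q - 309)/(K + 167))) = q/(((-309 + q)/(167 + K))) = q*((167 + K)/(-309 + q)) = q*(167 + K)/(-309 + q))
1/C(183, -101) = 1/(-101*(167 + 183)/(-309 - 101)) = 1/(-101*350/(-410)) = 1/(-101*(-1/410)*350) = 1/(3535/41) = 41/3535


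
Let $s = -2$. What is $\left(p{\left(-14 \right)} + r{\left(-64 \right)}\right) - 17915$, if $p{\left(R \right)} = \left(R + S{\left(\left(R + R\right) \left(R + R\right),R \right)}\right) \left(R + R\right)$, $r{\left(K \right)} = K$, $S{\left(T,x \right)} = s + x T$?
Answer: $289797$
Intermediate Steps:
$S{\left(T,x \right)} = -2 + T x$ ($S{\left(T,x \right)} = -2 + x T = -2 + T x$)
$p{\left(R \right)} = 2 R \left(-2 + R + 4 R^{3}\right)$ ($p{\left(R \right)} = \left(R + \left(-2 + \left(R + R\right) \left(R + R\right) R\right)\right) \left(R + R\right) = \left(R + \left(-2 + 2 R 2 R R\right)\right) 2 R = \left(R + \left(-2 + 4 R^{2} R\right)\right) 2 R = \left(R + \left(-2 + 4 R^{3}\right)\right) 2 R = \left(-2 + R + 4 R^{3}\right) 2 R = 2 R \left(-2 + R + 4 R^{3}\right)$)
$\left(p{\left(-14 \right)} + r{\left(-64 \right)}\right) - 17915 = \left(2 \left(-14\right) \left(-2 - 14 + 4 \left(-14\right)^{3}\right) - 64\right) - 17915 = \left(2 \left(-14\right) \left(-2 - 14 + 4 \left(-2744\right)\right) - 64\right) - 17915 = \left(2 \left(-14\right) \left(-2 - 14 - 10976\right) - 64\right) - 17915 = \left(2 \left(-14\right) \left(-10992\right) - 64\right) - 17915 = \left(307776 - 64\right) - 17915 = 307712 - 17915 = 289797$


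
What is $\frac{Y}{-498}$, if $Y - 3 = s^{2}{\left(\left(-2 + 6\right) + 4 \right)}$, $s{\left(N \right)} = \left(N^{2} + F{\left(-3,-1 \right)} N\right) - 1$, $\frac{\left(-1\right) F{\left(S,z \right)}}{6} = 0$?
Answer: $- \frac{662}{83} \approx -7.9759$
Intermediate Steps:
$F{\left(S,z \right)} = 0$ ($F{\left(S,z \right)} = \left(-6\right) 0 = 0$)
$s{\left(N \right)} = -1 + N^{2}$ ($s{\left(N \right)} = \left(N^{2} + 0 N\right) - 1 = \left(N^{2} + 0\right) - 1 = N^{2} - 1 = -1 + N^{2}$)
$Y = 3972$ ($Y = 3 + \left(-1 + \left(\left(-2 + 6\right) + 4\right)^{2}\right)^{2} = 3 + \left(-1 + \left(4 + 4\right)^{2}\right)^{2} = 3 + \left(-1 + 8^{2}\right)^{2} = 3 + \left(-1 + 64\right)^{2} = 3 + 63^{2} = 3 + 3969 = 3972$)
$\frac{Y}{-498} = \frac{3972}{-498} = 3972 \left(- \frac{1}{498}\right) = - \frac{662}{83}$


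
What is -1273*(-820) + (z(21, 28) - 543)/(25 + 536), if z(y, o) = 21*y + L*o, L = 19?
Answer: 585605890/561 ≈ 1.0439e+6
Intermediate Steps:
z(y, o) = 19*o + 21*y (z(y, o) = 21*y + 19*o = 19*o + 21*y)
-1273*(-820) + (z(21, 28) - 543)/(25 + 536) = -1273*(-820) + ((19*28 + 21*21) - 543)/(25 + 536) = 1043860 + ((532 + 441) - 543)/561 = 1043860 + (973 - 543)*(1/561) = 1043860 + 430*(1/561) = 1043860 + 430/561 = 585605890/561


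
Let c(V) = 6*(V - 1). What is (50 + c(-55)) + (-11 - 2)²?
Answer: -117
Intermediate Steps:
c(V) = -6 + 6*V (c(V) = 6*(-1 + V) = -6 + 6*V)
(50 + c(-55)) + (-11 - 2)² = (50 + (-6 + 6*(-55))) + (-11 - 2)² = (50 + (-6 - 330)) + (-13)² = (50 - 336) + 169 = -286 + 169 = -117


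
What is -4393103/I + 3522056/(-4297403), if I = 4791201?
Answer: -35753812240765/20589721551003 ≈ -1.7365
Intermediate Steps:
-4393103/I + 3522056/(-4297403) = -4393103/4791201 + 3522056/(-4297403) = -4393103*1/4791201 + 3522056*(-1/4297403) = -4393103/4791201 - 3522056/4297403 = -35753812240765/20589721551003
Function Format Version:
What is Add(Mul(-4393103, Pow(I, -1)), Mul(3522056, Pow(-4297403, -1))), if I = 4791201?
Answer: Rational(-35753812240765, 20589721551003) ≈ -1.7365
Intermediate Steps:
Add(Mul(-4393103, Pow(I, -1)), Mul(3522056, Pow(-4297403, -1))) = Add(Mul(-4393103, Pow(4791201, -1)), Mul(3522056, Pow(-4297403, -1))) = Add(Mul(-4393103, Rational(1, 4791201)), Mul(3522056, Rational(-1, 4297403))) = Add(Rational(-4393103, 4791201), Rational(-3522056, 4297403)) = Rational(-35753812240765, 20589721551003)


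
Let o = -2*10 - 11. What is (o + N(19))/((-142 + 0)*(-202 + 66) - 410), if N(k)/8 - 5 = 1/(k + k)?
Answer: 175/359138 ≈ 0.00048728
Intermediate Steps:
o = -31 (o = -20 - 11 = -31)
N(k) = 40 + 4/k (N(k) = 40 + 8/(k + k) = 40 + 8/((2*k)) = 40 + 8*(1/(2*k)) = 40 + 4/k)
(o + N(19))/((-142 + 0)*(-202 + 66) - 410) = (-31 + (40 + 4/19))/((-142 + 0)*(-202 + 66) - 410) = (-31 + (40 + 4*(1/19)))/(-142*(-136) - 410) = (-31 + (40 + 4/19))/(19312 - 410) = (-31 + 764/19)/18902 = (175/19)*(1/18902) = 175/359138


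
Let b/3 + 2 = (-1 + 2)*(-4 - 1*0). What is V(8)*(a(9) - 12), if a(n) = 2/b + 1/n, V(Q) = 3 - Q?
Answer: 60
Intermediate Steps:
b = -18 (b = -6 + 3*((-1 + 2)*(-4 - 1*0)) = -6 + 3*(1*(-4 + 0)) = -6 + 3*(1*(-4)) = -6 + 3*(-4) = -6 - 12 = -18)
a(n) = -⅑ + 1/n (a(n) = 2/(-18) + 1/n = 2*(-1/18) + 1/n = -⅑ + 1/n)
V(8)*(a(9) - 12) = (3 - 1*8)*((⅑)*(9 - 1*9)/9 - 12) = (3 - 8)*((⅑)*(⅑)*(9 - 9) - 12) = -5*((⅑)*(⅑)*0 - 12) = -5*(0 - 12) = -5*(-12) = 60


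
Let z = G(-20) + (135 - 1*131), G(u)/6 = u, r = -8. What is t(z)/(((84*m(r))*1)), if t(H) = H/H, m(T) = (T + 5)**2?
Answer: 1/756 ≈ 0.0013228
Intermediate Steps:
G(u) = 6*u
m(T) = (5 + T)**2
z = -116 (z = 6*(-20) + (135 - 1*131) = -120 + (135 - 131) = -120 + 4 = -116)
t(H) = 1
t(z)/(((84*m(r))*1)) = 1/((84*(5 - 8)**2)*1) = 1/((84*(-3)**2)*1) = 1/((84*9)*1) = 1/(756*1) = 1/756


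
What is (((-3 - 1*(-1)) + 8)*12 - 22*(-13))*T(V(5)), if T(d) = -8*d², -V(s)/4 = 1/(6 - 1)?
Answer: -45824/25 ≈ -1833.0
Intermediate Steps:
V(s) = -⅘ (V(s) = -4/(6 - 1) = -4/5 = -4*⅕ = -⅘)
(((-3 - 1*(-1)) + 8)*12 - 22*(-13))*T(V(5)) = (((-3 - 1*(-1)) + 8)*12 - 22*(-13))*(-8*(-⅘)²) = (((-3 + 1) + 8)*12 + 286)*(-8*16/25) = ((-2 + 8)*12 + 286)*(-128/25) = (6*12 + 286)*(-128/25) = (72 + 286)*(-128/25) = 358*(-128/25) = -45824/25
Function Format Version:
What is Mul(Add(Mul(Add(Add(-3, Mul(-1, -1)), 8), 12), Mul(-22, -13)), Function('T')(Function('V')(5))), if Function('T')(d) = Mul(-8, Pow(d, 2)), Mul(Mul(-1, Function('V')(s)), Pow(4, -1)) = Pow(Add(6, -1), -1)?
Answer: Rational(-45824, 25) ≈ -1833.0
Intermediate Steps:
Function('V')(s) = Rational(-4, 5) (Function('V')(s) = Mul(-4, Pow(Add(6, -1), -1)) = Mul(-4, Pow(5, -1)) = Mul(-4, Rational(1, 5)) = Rational(-4, 5))
Mul(Add(Mul(Add(Add(-3, Mul(-1, -1)), 8), 12), Mul(-22, -13)), Function('T')(Function('V')(5))) = Mul(Add(Mul(Add(Add(-3, Mul(-1, -1)), 8), 12), Mul(-22, -13)), Mul(-8, Pow(Rational(-4, 5), 2))) = Mul(Add(Mul(Add(Add(-3, 1), 8), 12), 286), Mul(-8, Rational(16, 25))) = Mul(Add(Mul(Add(-2, 8), 12), 286), Rational(-128, 25)) = Mul(Add(Mul(6, 12), 286), Rational(-128, 25)) = Mul(Add(72, 286), Rational(-128, 25)) = Mul(358, Rational(-128, 25)) = Rational(-45824, 25)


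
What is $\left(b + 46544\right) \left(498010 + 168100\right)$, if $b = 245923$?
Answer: $194815193370$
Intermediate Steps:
$\left(b + 46544\right) \left(498010 + 168100\right) = \left(245923 + 46544\right) \left(498010 + 168100\right) = 292467 \cdot 666110 = 194815193370$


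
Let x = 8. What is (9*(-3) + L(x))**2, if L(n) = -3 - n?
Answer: 1444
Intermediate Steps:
(9*(-3) + L(x))**2 = (9*(-3) + (-3 - 1*8))**2 = (-27 + (-3 - 8))**2 = (-27 - 11)**2 = (-38)**2 = 1444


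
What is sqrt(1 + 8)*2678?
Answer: 8034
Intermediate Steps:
sqrt(1 + 8)*2678 = sqrt(9)*2678 = 3*2678 = 8034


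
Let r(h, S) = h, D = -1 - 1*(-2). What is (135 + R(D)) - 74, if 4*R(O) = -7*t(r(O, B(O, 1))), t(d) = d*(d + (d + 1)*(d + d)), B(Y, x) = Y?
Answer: 209/4 ≈ 52.250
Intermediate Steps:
D = 1 (D = -1 + 2 = 1)
t(d) = d*(d + 2*d*(1 + d)) (t(d) = d*(d + (1 + d)*(2*d)) = d*(d + 2*d*(1 + d)))
R(O) = -7*O²*(3 + 2*O)/4 (R(O) = (-7*O²*(3 + 2*O))/4 = -7*O²*(3 + 2*O)/4)
(135 + R(D)) - 74 = (135 + (7/4)*1²*(-3 - 2*1)) - 74 = (135 + (7/4)*1*(-3 - 2)) - 74 = (135 + (7/4)*1*(-5)) - 74 = (135 - 35/4) - 74 = 505/4 - 74 = 209/4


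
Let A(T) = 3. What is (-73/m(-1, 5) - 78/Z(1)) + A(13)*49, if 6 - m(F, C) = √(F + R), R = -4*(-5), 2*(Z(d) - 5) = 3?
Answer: 1857/17 - 73*√19/17 ≈ 90.518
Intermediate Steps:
Z(d) = 13/2 (Z(d) = 5 + (½)*3 = 5 + 3/2 = 13/2)
R = 20
m(F, C) = 6 - √(20 + F) (m(F, C) = 6 - √(F + 20) = 6 - √(20 + F))
(-73/m(-1, 5) - 78/Z(1)) + A(13)*49 = (-73/(6 - √(20 - 1)) - 78/13/2) + 3*49 = (-73/(6 - √19) - 78*2/13) + 147 = (-73/(6 - √19) - 12) + 147 = (-12 - 73/(6 - √19)) + 147 = 135 - 73/(6 - √19)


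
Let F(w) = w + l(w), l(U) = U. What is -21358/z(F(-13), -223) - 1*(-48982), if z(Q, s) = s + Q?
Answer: 12217876/249 ≈ 49068.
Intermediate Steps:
F(w) = 2*w (F(w) = w + w = 2*w)
z(Q, s) = Q + s
-21358/z(F(-13), -223) - 1*(-48982) = -21358/(2*(-13) - 223) - 1*(-48982) = -21358/(-26 - 223) + 48982 = -21358/(-249) + 48982 = -21358*(-1/249) + 48982 = 21358/249 + 48982 = 12217876/249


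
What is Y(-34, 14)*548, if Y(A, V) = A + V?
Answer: -10960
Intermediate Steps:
Y(-34, 14)*548 = (-34 + 14)*548 = -20*548 = -10960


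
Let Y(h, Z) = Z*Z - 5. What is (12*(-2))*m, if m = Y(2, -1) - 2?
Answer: 144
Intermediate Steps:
Y(h, Z) = -5 + Z**2 (Y(h, Z) = Z**2 - 5 = -5 + Z**2)
m = -6 (m = (-5 + (-1)**2) - 2 = (-5 + 1) - 2 = -4 - 2 = -6)
(12*(-2))*m = (12*(-2))*(-6) = -24*(-6) = 144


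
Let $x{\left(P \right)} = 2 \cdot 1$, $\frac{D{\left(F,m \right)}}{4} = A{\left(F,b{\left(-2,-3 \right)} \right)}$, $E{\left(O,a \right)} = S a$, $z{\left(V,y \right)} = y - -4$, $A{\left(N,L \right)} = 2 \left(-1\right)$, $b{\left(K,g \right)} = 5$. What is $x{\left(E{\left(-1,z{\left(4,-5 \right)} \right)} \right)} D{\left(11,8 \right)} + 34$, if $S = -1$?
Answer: $18$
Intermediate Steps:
$A{\left(N,L \right)} = -2$
$z{\left(V,y \right)} = 4 + y$ ($z{\left(V,y \right)} = y + 4 = 4 + y$)
$E{\left(O,a \right)} = - a$
$D{\left(F,m \right)} = -8$ ($D{\left(F,m \right)} = 4 \left(-2\right) = -8$)
$x{\left(P \right)} = 2$
$x{\left(E{\left(-1,z{\left(4,-5 \right)} \right)} \right)} D{\left(11,8 \right)} + 34 = 2 \left(-8\right) + 34 = -16 + 34 = 18$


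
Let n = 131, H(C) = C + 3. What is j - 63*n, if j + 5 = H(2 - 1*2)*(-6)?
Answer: -8276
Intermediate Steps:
H(C) = 3 + C
j = -23 (j = -5 + (3 + (2 - 1*2))*(-6) = -5 + (3 + (2 - 2))*(-6) = -5 + (3 + 0)*(-6) = -5 + 3*(-6) = -5 - 18 = -23)
j - 63*n = -23 - 63*131 = -23 - 8253 = -8276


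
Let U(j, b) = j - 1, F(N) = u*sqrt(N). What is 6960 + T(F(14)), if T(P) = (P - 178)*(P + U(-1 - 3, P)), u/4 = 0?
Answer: 7850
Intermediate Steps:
u = 0 (u = 4*0 = 0)
F(N) = 0 (F(N) = 0*sqrt(N) = 0)
U(j, b) = -1 + j
T(P) = (-178 + P)*(-5 + P) (T(P) = (P - 178)*(P + (-1 + (-1 - 3))) = (-178 + P)*(P + (-1 - 4)) = (-178 + P)*(P - 5) = (-178 + P)*(-5 + P))
6960 + T(F(14)) = 6960 + (890 + 0**2 - 183*0) = 6960 + (890 + 0 + 0) = 6960 + 890 = 7850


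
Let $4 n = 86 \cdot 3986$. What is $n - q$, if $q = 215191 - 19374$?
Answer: $-110118$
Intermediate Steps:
$n = 85699$ ($n = \frac{86 \cdot 3986}{4} = \frac{1}{4} \cdot 342796 = 85699$)
$q = 195817$
$n - q = 85699 - 195817 = -110118$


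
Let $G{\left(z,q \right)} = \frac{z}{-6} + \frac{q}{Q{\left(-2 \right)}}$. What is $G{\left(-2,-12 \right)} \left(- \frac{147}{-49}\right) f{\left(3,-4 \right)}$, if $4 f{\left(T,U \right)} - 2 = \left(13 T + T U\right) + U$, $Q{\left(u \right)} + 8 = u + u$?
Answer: $25$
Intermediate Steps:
$Q{\left(u \right)} = -8 + 2 u$ ($Q{\left(u \right)} = -8 + \left(u + u\right) = -8 + 2 u$)
$G{\left(z,q \right)} = - \frac{z}{6} - \frac{q}{12}$ ($G{\left(z,q \right)} = \frac{z}{-6} + \frac{q}{-8 + 2 \left(-2\right)} = z \left(- \frac{1}{6}\right) + \frac{q}{-8 - 4} = - \frac{z}{6} + \frac{q}{-12} = - \frac{z}{6} + q \left(- \frac{1}{12}\right) = - \frac{z}{6} - \frac{q}{12}$)
$f{\left(T,U \right)} = \frac{1}{2} + \frac{U}{4} + \frac{13 T}{4} + \frac{T U}{4}$ ($f{\left(T,U \right)} = \frac{1}{2} + \frac{\left(13 T + T U\right) + U}{4} = \frac{1}{2} + \frac{U + 13 T + T U}{4} = \frac{1}{2} + \left(\frac{U}{4} + \frac{13 T}{4} + \frac{T U}{4}\right) = \frac{1}{2} + \frac{U}{4} + \frac{13 T}{4} + \frac{T U}{4}$)
$G{\left(-2,-12 \right)} \left(- \frac{147}{-49}\right) f{\left(3,-4 \right)} = \left(\left(- \frac{1}{6}\right) \left(-2\right) - -1\right) \left(- \frac{147}{-49}\right) \left(\frac{1}{2} + \frac{1}{4} \left(-4\right) + \frac{13}{4} \cdot 3 + \frac{1}{4} \cdot 3 \left(-4\right)\right) = \left(\frac{1}{3} + 1\right) \left(\left(-147\right) \left(- \frac{1}{49}\right)\right) \left(\frac{1}{2} - 1 + \frac{39}{4} - 3\right) = \frac{4}{3} \cdot 3 \cdot \frac{25}{4} = 4 \cdot \frac{25}{4} = 25$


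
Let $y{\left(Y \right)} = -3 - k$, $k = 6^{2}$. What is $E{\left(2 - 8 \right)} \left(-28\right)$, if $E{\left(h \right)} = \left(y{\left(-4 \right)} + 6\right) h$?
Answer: $-5544$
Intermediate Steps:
$k = 36$
$y{\left(Y \right)} = -39$ ($y{\left(Y \right)} = -3 - 36 = -39$)
$E{\left(h \right)} = - 33 h$ ($E{\left(h \right)} = \left(-39 + 6\right) h = - 33 h$)
$E{\left(2 - 8 \right)} \left(-28\right) = - 33 \left(2 - 8\right) \left(-28\right) = \left(-33\right) \left(-6\right) \left(-28\right) = 198 \left(-28\right) = -5544$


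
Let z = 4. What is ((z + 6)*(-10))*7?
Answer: -700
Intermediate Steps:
((z + 6)*(-10))*7 = ((4 + 6)*(-10))*7 = (10*(-10))*7 = -100*7 = -700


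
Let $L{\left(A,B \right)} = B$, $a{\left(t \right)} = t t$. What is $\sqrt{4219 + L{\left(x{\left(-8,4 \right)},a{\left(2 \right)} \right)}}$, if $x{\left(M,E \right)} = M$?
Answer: $\sqrt{4223} \approx 64.985$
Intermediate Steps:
$a{\left(t \right)} = t^{2}$
$\sqrt{4219 + L{\left(x{\left(-8,4 \right)},a{\left(2 \right)} \right)}} = \sqrt{4219 + 2^{2}} = \sqrt{4219 + 4} = \sqrt{4223}$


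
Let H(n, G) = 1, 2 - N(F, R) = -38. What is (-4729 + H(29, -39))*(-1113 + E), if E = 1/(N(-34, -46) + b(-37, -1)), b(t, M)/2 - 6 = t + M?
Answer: 5262461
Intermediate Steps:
b(t, M) = 12 + 2*M + 2*t (b(t, M) = 12 + 2*(t + M) = 12 + 2*(M + t) = 12 + (2*M + 2*t) = 12 + 2*M + 2*t)
N(F, R) = 40 (N(F, R) = 2 - 1*(-38) = 2 + 38 = 40)
E = -1/24 (E = 1/(40 + (12 + 2*(-1) + 2*(-37))) = 1/(40 + (12 - 2 - 74)) = 1/(40 - 64) = 1/(-24) = -1/24 ≈ -0.041667)
(-4729 + H(29, -39))*(-1113 + E) = (-4729 + 1)*(-1113 - 1/24) = -4728*(-26713/24) = 5262461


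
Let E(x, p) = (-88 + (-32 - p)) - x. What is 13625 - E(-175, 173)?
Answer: 13743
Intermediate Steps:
E(x, p) = -120 - p - x (E(x, p) = (-120 - p) - x = -120 - p - x)
13625 - E(-175, 173) = 13625 - (-120 - 1*173 - 1*(-175)) = 13625 - (-120 - 173 + 175) = 13625 - 1*(-118) = 13625 + 118 = 13743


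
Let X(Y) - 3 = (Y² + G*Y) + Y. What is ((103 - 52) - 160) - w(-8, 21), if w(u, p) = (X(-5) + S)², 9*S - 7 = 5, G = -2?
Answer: -11590/9 ≈ -1287.8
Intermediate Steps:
S = 4/3 (S = 7/9 + (⅑)*5 = 7/9 + 5/9 = 4/3 ≈ 1.3333)
X(Y) = 3 + Y² - Y (X(Y) = 3 + ((Y² - 2*Y) + Y) = 3 + (Y² - Y) = 3 + Y² - Y)
w(u, p) = 10609/9 (w(u, p) = ((3 + (-5)² - 1*(-5)) + 4/3)² = ((3 + 25 + 5) + 4/3)² = (33 + 4/3)² = (103/3)² = 10609/9)
((103 - 52) - 160) - w(-8, 21) = ((103 - 52) - 160) - 1*10609/9 = (51 - 160) - 10609/9 = -109 - 10609/9 = -11590/9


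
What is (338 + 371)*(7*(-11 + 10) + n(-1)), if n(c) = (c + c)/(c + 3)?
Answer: -5672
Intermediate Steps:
n(c) = 2*c/(3 + c) (n(c) = (2*c)/(3 + c) = 2*c/(3 + c))
(338 + 371)*(7*(-11 + 10) + n(-1)) = (338 + 371)*(7*(-11 + 10) + 2*(-1)/(3 - 1)) = 709*(7*(-1) + 2*(-1)/2) = 709*(-7 + 2*(-1)*(½)) = 709*(-7 - 1) = 709*(-8) = -5672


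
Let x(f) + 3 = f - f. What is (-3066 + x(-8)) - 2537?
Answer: -5606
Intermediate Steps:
x(f) = -3 (x(f) = -3 + (f - f) = -3 + 0 = -3)
(-3066 + x(-8)) - 2537 = (-3066 - 3) - 2537 = -3069 - 2537 = -5606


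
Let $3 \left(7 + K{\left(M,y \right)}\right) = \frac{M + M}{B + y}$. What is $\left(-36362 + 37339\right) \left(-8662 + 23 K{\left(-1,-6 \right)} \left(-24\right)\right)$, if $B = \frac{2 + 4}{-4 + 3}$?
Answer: $- \frac{14152822}{3} \approx -4.7176 \cdot 10^{6}$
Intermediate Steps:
$B = -6$ ($B = \frac{6}{-1} = 6 \left(-1\right) = -6$)
$K{\left(M,y \right)} = -7 + \frac{2 M}{3 \left(-6 + y\right)}$ ($K{\left(M,y \right)} = -7 + \frac{\left(M + M\right) \frac{1}{-6 + y}}{3} = -7 + \frac{2 M \frac{1}{-6 + y}}{3} = -7 + \frac{2 M}{3 \left(-6 + y\right)}$)
$\left(-36362 + 37339\right) \left(-8662 + 23 K{\left(-1,-6 \right)} \left(-24\right)\right) = \left(-36362 + 37339\right) \left(-8662 + 23 \frac{126 - -126 + 2 \left(-1\right)}{3 \left(-6 - 6\right)} \left(-24\right)\right) = 977 \left(-8662 + 23 \frac{126 + 126 - 2}{3 \left(-12\right)} \left(-24\right)\right) = 977 \left(-8662 + 23 \cdot \frac{1}{3} \left(- \frac{1}{12}\right) 250 \left(-24\right)\right) = 977 \left(-8662 + 23 \left(- \frac{125}{18}\right) \left(-24\right)\right) = 977 \left(-8662 - - \frac{11500}{3}\right) = 977 \left(-8662 + \frac{11500}{3}\right) = 977 \left(- \frac{14486}{3}\right) = - \frac{14152822}{3}$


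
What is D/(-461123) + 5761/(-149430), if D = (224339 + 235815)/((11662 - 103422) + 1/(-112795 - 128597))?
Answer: -58825877535449141123/1526268211349242518690 ≈ -0.038542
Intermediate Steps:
D = -111077494368/22150129921 (D = 460154/(-91760 + 1/(-241392)) = 460154/(-91760 - 1/241392) = 460154/(-22150129921/241392) = 460154*(-241392/22150129921) = -111077494368/22150129921 ≈ -5.0148)
D/(-461123) + 5761/(-149430) = -111077494368/22150129921/(-461123) + 5761/(-149430) = -111077494368/22150129921*(-1/461123) + 5761*(-1/149430) = 111077494368/10213934359561283 - 5761/149430 = -58825877535449141123/1526268211349242518690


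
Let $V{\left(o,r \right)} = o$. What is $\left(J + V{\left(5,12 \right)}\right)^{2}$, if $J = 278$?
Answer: $80089$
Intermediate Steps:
$\left(J + V{\left(5,12 \right)}\right)^{2} = \left(278 + 5\right)^{2} = 283^{2} = 80089$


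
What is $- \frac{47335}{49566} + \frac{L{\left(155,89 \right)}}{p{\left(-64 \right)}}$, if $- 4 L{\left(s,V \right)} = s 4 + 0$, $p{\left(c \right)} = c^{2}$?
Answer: $- \frac{100783445}{101511168} \approx -0.99283$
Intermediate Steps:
$L{\left(s,V \right)} = - s$ ($L{\left(s,V \right)} = - \frac{s 4 + 0}{4} = - \frac{4 s + 0}{4} = - \frac{4 s}{4} = - s$)
$- \frac{47335}{49566} + \frac{L{\left(155,89 \right)}}{p{\left(-64 \right)}} = - \frac{47335}{49566} + \frac{\left(-1\right) 155}{\left(-64\right)^{2}} = \left(-47335\right) \frac{1}{49566} - \frac{155}{4096} = - \frac{47335}{49566} - \frac{155}{4096} = - \frac{100783445}{101511168}$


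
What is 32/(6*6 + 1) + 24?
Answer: 920/37 ≈ 24.865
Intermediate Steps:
32/(6*6 + 1) + 24 = 32/(36 + 1) + 24 = 32/37 + 24 = 920/37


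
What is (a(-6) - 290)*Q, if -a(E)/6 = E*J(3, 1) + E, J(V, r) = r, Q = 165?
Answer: -35970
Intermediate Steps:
a(E) = -12*E (a(E) = -6*(E*1 + E) = -6*(E + E) = -12*E)
(a(-6) - 290)*Q = (-12*(-6) - 290)*165 = (72 - 290)*165 = -218*165 = -35970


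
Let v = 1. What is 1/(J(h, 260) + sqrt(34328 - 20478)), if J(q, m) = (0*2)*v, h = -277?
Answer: sqrt(554)/2770 ≈ 0.0084972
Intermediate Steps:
J(q, m) = 0 (J(q, m) = (0*2)*1 = 0*1 = 0)
1/(J(h, 260) + sqrt(34328 - 20478)) = 1/(0 + sqrt(34328 - 20478)) = 1/(0 + sqrt(13850)) = 1/(0 + 5*sqrt(554)) = 1/(5*sqrt(554)) = sqrt(554)/2770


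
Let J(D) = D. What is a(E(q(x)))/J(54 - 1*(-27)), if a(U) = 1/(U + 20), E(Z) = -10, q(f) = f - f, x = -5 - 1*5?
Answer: 1/810 ≈ 0.0012346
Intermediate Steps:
x = -10 (x = -5 - 5 = -10)
q(f) = 0
a(U) = 1/(20 + U)
a(E(q(x)))/J(54 - 1*(-27)) = 1/((20 - 10)*(54 - 1*(-27))) = 1/(10*(54 + 27)) = (1/10)/81 = (1/10)*(1/81) = 1/810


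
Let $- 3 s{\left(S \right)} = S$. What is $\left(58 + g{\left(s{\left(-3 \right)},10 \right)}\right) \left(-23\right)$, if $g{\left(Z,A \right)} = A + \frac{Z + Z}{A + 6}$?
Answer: $- \frac{12535}{8} \approx -1566.9$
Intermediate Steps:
$s{\left(S \right)} = - \frac{S}{3}$
$g{\left(Z,A \right)} = A + \frac{2 Z}{6 + A}$
$\left(58 + g{\left(s{\left(-3 \right)},10 \right)}\right) \left(-23\right) = \left(58 + \frac{10^{2} + 2 \left(\left(- \frac{1}{3}\right) \left(-3\right)\right) + 6 \cdot 10}{6 + 10}\right) \left(-23\right) = \left(58 + \frac{100 + 2 \cdot 1 + 60}{16}\right) \left(-23\right) = \left(58 + \frac{100 + 2 + 60}{16}\right) \left(-23\right) = \left(58 + \frac{1}{16} \cdot 162\right) \left(-23\right) = \left(58 + \frac{81}{8}\right) \left(-23\right) = \frac{545}{8} \left(-23\right) = - \frac{12535}{8}$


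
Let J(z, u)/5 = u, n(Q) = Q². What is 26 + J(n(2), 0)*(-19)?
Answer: 26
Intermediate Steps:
J(z, u) = 5*u
26 + J(n(2), 0)*(-19) = 26 + (5*0)*(-19) = 26 + 0*(-19) = 26 + 0 = 26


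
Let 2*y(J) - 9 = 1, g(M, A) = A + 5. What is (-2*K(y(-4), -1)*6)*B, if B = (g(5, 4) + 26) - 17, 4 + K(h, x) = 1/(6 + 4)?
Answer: 4212/5 ≈ 842.40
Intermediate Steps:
g(M, A) = 5 + A
y(J) = 5 (y(J) = 9/2 + (1/2)*1 = 9/2 + 1/2 = 5)
K(h, x) = -39/10 (K(h, x) = -4 + 1/(6 + 4) = -4 + 1/10 = -39/10)
B = 18 (B = ((5 + 4) + 26) - 17 = (9 + 26) - 17 = 35 - 17 = 18)
(-2*K(y(-4), -1)*6)*B = (-2*(-39/10)*6)*18 = ((39/5)*6)*18 = (234/5)*18 = 4212/5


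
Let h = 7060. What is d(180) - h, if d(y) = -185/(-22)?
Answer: -155135/22 ≈ -7051.6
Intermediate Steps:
d(y) = 185/22 (d(y) = -185*(-1/22) = 185/22)
d(180) - h = 185/22 - 1*7060 = 185/22 - 7060 = -155135/22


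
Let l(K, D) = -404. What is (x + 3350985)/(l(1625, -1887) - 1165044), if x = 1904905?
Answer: -2627945/582724 ≈ -4.5098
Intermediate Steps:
(x + 3350985)/(l(1625, -1887) - 1165044) = (1904905 + 3350985)/(-404 - 1165044) = 5255890/(-1165448) = 5255890*(-1/1165448) = -2627945/582724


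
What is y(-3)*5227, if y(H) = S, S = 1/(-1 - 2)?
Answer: -5227/3 ≈ -1742.3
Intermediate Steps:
S = -1/3 (S = 1/(-3) = -1/3 ≈ -0.33333)
y(H) = -1/3
y(-3)*5227 = -1/3*5227 = -5227/3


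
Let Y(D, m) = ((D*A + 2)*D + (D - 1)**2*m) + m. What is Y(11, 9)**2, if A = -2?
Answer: 474721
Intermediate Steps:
Y(D, m) = m + D*(2 - 2*D) + m*(-1 + D)**2 (Y(D, m) = ((D*(-2) + 2)*D + (D - 1)**2*m) + m = ((-2*D + 2)*D + (-1 + D)**2*m) + m = ((2 - 2*D)*D + m*(-1 + D)**2) + m = (D*(2 - 2*D) + m*(-1 + D)**2) + m = m + D*(2 - 2*D) + m*(-1 + D)**2)
Y(11, 9)**2 = (9 - 2*11**2 + 2*11 + 9*(-1 + 11)**2)**2 = (9 - 2*121 + 22 + 9*10**2)**2 = (9 - 242 + 22 + 9*100)**2 = (9 - 242 + 22 + 900)**2 = 689**2 = 474721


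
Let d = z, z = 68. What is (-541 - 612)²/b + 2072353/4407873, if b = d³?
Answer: 6511480135553/1385976323136 ≈ 4.6981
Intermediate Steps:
d = 68
b = 314432 (b = 68³ = 314432)
(-541 - 612)²/b + 2072353/4407873 = (-541 - 612)²/314432 + 2072353/4407873 = (-1153)²*(1/314432) + 2072353*(1/4407873) = 1329409*(1/314432) + 2072353/4407873 = 1329409/314432 + 2072353/4407873 = 6511480135553/1385976323136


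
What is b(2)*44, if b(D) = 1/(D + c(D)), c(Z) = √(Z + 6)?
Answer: -22 + 22*√2 ≈ 9.1127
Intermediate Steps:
c(Z) = √(6 + Z)
b(D) = 1/(D + √(6 + D))
b(2)*44 = 44/(2 + √(6 + 2)) = 44/(2 + √8) = 44/(2 + 2*√2)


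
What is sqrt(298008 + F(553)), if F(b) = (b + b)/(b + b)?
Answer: sqrt(298009) ≈ 545.90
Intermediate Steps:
F(b) = 1 (F(b) = (2*b)/((2*b)) = (2*b)*(1/(2*b)) = 1)
sqrt(298008 + F(553)) = sqrt(298008 + 1) = sqrt(298009)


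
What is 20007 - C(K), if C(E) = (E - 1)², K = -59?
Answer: 16407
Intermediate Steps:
C(E) = (-1 + E)²
20007 - C(K) = 20007 - (-1 - 59)² = 20007 - 1*(-60)² = 20007 - 1*3600 = 20007 - 3600 = 16407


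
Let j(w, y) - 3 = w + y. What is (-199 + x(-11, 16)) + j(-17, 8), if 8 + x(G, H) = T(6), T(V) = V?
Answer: -207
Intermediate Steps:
x(G, H) = -2 (x(G, H) = -8 + 6 = -2)
j(w, y) = 3 + w + y (j(w, y) = 3 + (w + y) = 3 + w + y)
(-199 + x(-11, 16)) + j(-17, 8) = (-199 - 2) + (3 - 17 + 8) = -201 - 6 = -207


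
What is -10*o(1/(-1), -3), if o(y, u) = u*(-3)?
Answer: -90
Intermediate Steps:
o(y, u) = -3*u
-10*o(1/(-1), -3) = -(-30)*(-3) = -10*9 = -90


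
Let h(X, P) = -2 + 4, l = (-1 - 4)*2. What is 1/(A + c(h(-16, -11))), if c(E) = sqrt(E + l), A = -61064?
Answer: -7633/466101513 - I*sqrt(2)/1864406052 ≈ -1.6376e-5 - 7.5853e-10*I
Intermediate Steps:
l = -10 (l = -5*2 = -10)
h(X, P) = 2
c(E) = sqrt(-10 + E) (c(E) = sqrt(E - 10) = sqrt(-10 + E))
1/(A + c(h(-16, -11))) = 1/(-61064 + sqrt(-10 + 2)) = 1/(-61064 + sqrt(-8)) = 1/(-61064 + 2*I*sqrt(2))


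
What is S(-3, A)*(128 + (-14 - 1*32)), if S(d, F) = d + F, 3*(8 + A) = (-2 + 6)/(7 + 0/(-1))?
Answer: -18614/21 ≈ -886.38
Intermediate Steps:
A = -164/21 (A = -8 + ((-2 + 6)/(7 + 0/(-1)))/3 = -8 + (4/(7 + 0*(-1)))/3 = -8 + (4/(7 + 0))/3 = -8 + (4/7)/3 = -8 + (4*(⅐))/3 = -8 + (⅓)*(4/7) = -8 + 4/21 = -164/21 ≈ -7.8095)
S(d, F) = F + d
S(-3, A)*(128 + (-14 - 1*32)) = (-164/21 - 3)*(128 + (-14 - 1*32)) = -227*(128 + (-14 - 32))/21 = -227*(128 - 46)/21 = -227/21*82 = -18614/21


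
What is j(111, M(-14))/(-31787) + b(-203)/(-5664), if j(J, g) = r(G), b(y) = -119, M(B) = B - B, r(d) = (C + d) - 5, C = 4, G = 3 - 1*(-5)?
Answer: 534715/25720224 ≈ 0.020790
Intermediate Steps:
G = 8 (G = 3 + 5 = 8)
r(d) = -1 + d (r(d) = (4 + d) - 5 = -1 + d)
M(B) = 0
j(J, g) = 7 (j(J, g) = -1 + 8 = 7)
j(111, M(-14))/(-31787) + b(-203)/(-5664) = 7/(-31787) - 119/(-5664) = 7*(-1/31787) - 119*(-1/5664) = -1/4541 + 119/5664 = 534715/25720224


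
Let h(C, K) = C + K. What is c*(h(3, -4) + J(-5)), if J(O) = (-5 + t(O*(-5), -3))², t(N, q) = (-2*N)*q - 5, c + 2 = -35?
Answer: -725163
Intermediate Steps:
c = -37 (c = -2 - 35 = -37)
t(N, q) = -5 - 2*N*q (t(N, q) = -2*N*q - 5 = -5 - 2*N*q)
J(O) = (-10 - 30*O)² (J(O) = (-5 + (-5 - 2*O*(-5)*(-3)))² = (-5 + (-5 - 2*(-5*O)*(-3)))² = (-5 + (-5 - 30*O))² = (-10 - 30*O)²)
c*(h(3, -4) + J(-5)) = -37*((3 - 4) + 100*(1 + 3*(-5))²) = -37*(-1 + 100*(1 - 15)²) = -37*(-1 + 100*(-14)²) = -37*(-1 + 100*196) = -37*(-1 + 19600) = -37*19599 = -725163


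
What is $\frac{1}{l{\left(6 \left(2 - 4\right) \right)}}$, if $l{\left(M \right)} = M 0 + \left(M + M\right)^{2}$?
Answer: $\frac{1}{576} \approx 0.0017361$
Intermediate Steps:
$l{\left(M \right)} = 4 M^{2}$ ($l{\left(M \right)} = 0 + \left(2 M\right)^{2} = 0 + 4 M^{2} = 4 M^{2}$)
$\frac{1}{l{\left(6 \left(2 - 4\right) \right)}} = \frac{1}{4 \left(6 \left(2 - 4\right)\right)^{2}} = \frac{1}{4 \left(6 \left(-2\right)\right)^{2}} = \frac{1}{4 \left(-12\right)^{2}} = \frac{1}{4 \cdot 144} = \frac{1}{576}$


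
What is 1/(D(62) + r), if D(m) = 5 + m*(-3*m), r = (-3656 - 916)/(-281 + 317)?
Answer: -1/11654 ≈ -8.5807e-5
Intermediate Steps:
r = -127 (r = -4572/36 = -4572*1/36 = -127)
D(m) = 5 - 3*m²
1/(D(62) + r) = 1/((5 - 3*62²) - 127) = 1/((5 - 3*3844) - 127) = 1/((5 - 11532) - 127) = 1/(-11527 - 127) = 1/(-11654) = -1/11654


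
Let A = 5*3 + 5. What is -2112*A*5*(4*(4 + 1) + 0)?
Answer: -4224000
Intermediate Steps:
A = 20 (A = 15 + 5 = 20)
-2112*A*5*(4*(4 + 1) + 0) = -2112*20*5*(4*(4 + 1) + 0) = -211200*(4*5 + 0) = -211200*(20 + 0) = -211200*20 = -2112*2000 = -4224000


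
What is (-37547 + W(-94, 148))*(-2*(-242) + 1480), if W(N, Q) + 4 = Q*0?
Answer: -73750164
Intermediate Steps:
W(N, Q) = -4 (W(N, Q) = -4 + Q*0 = -4 + 0 = -4)
(-37547 + W(-94, 148))*(-2*(-242) + 1480) = (-37547 - 4)*(-2*(-242) + 1480) = -37551*(484 + 1480) = -37551*1964 = -73750164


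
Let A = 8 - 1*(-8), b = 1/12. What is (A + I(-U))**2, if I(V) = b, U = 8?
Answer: 37249/144 ≈ 258.67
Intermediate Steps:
b = 1/12 ≈ 0.083333
A = 16 (A = 8 + 8 = 16)
I(V) = 1/12
(A + I(-U))**2 = (16 + 1/12)**2 = (193/12)**2 = 37249/144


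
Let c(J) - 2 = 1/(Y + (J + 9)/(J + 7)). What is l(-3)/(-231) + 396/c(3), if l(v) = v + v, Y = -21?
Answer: 3019094/14861 ≈ 203.16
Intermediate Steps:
l(v) = 2*v
c(J) = 2 + 1/(-21 + (9 + J)/(7 + J)) (c(J) = 2 + 1/(-21 + (J + 9)/(J + 7)) = 2 + 1/(-21 + (9 + J)/(7 + J)))
l(-3)/(-231) + 396/c(3) = (2*(-3))/(-231) + 396/(((269 + 39*3)/(2*(69 + 10*3)))) = -6*(-1/231) + 396/(((269 + 117)/(2*(69 + 30)))) = 2/77 + 396/(((½)*386/99)) = 2/77 + 396/(((½)*(1/99)*386)) = 2/77 + 396/(193/99) = 2/77 + 396*(99/193) = 2/77 + 39204/193 = 3019094/14861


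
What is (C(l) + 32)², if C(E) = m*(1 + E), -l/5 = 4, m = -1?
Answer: 2601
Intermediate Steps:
l = -20 (l = -5*4 = -20)
C(E) = -1 - E (C(E) = -(1 + E) = -1 - E)
(C(l) + 32)² = ((-1 - 1*(-20)) + 32)² = ((-1 + 20) + 32)² = (19 + 32)² = 51² = 2601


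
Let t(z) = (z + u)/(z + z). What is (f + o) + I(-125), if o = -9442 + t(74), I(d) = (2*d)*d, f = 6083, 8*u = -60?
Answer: 8255869/296 ≈ 27891.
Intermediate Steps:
u = -15/2 (u = (1/8)*(-60) = -15/2 ≈ -7.5000)
I(d) = 2*d**2
t(z) = (-15/2 + z)/(2*z) (t(z) = (z - 15/2)/(z + z) = (-15/2 + z)/((2*z)) = (-15/2 + z)*(1/(2*z)) = (-15/2 + z)/(2*z))
o = -2794699/296 (o = -9442 + (1/4)*(-15 + 2*74)/74 = -9442 + (1/4)*(1/74)*(-15 + 148) = -9442 + (1/4)*(1/74)*133 = -9442 + 133/296 = -2794699/296 ≈ -9441.5)
(f + o) + I(-125) = (6083 - 2794699/296) + 2*(-125)**2 = -994131/296 + 2*15625 = -994131/296 + 31250 = 8255869/296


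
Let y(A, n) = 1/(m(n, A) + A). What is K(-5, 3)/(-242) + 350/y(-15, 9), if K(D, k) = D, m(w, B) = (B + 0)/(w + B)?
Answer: -1058745/242 ≈ -4375.0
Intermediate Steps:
m(w, B) = B/(B + w)
y(A, n) = 1/(A + A/(A + n)) (y(A, n) = 1/(A/(A + n) + A) = 1/(A + A/(A + n)))
K(-5, 3)/(-242) + 350/y(-15, 9) = -5/(-242) + 350/(((-15 + 9)/((-15)*(1 - 15 + 9)))) = -5*(-1/242) + 350/((-1/15*(-6)/(-5))) = 5/242 + 350/((-1/15*(-1/5)*(-6))) = 5/242 + 350/(-2/25) = 5/242 + 350*(-25/2) = 5/242 - 4375 = -1058745/242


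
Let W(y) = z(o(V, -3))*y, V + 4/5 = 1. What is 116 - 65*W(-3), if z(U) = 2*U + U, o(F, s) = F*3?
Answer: 467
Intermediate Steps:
V = 1/5 (V = -4/5 + 1 = 1/5 ≈ 0.20000)
o(F, s) = 3*F
z(U) = 3*U
W(y) = 9*y/5 (W(y) = (3*(3*(1/5)))*y = (3*(3/5))*y = 9*y/5)
116 - 65*W(-3) = 116 - 117*(-3) = 116 - 65*(-27/5) = 116 + 351 = 467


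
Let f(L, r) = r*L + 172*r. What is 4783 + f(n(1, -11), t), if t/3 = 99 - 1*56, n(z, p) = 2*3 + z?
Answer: 27874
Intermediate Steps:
n(z, p) = 6 + z
t = 129 (t = 3*(99 - 1*56) = 3*(99 - 56) = 3*43 = 129)
f(L, r) = 172*r + L*r (f(L, r) = L*r + 172*r = 172*r + L*r)
4783 + f(n(1, -11), t) = 4783 + 129*(172 + (6 + 1)) = 4783 + 129*(172 + 7) = 4783 + 129*179 = 4783 + 23091 = 27874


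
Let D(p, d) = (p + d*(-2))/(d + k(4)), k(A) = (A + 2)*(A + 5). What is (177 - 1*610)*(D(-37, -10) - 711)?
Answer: 13553333/44 ≈ 3.0803e+5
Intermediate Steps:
k(A) = (2 + A)*(5 + A)
D(p, d) = (p - 2*d)/(54 + d) (D(p, d) = (p + d*(-2))/(d + (10 + 4² + 7*4)) = (p - 2*d)/(d + (10 + 16 + 28)) = (p - 2*d)/(d + 54) = (p - 2*d)/(54 + d))
(177 - 1*610)*(D(-37, -10) - 711) = (177 - 1*610)*((-37 - 2*(-10))/(54 - 10) - 711) = (177 - 610)*((-37 + 20)/44 - 711) = -433*((1/44)*(-17) - 711) = -433*(-17/44 - 711) = -433*(-31301/44) = 13553333/44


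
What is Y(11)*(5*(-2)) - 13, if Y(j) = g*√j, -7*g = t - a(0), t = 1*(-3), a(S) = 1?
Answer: -13 - 40*√11/7 ≈ -31.952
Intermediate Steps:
t = -3
g = 4/7 (g = -(-3 - 1*1)/7 = -(-3 - 1)/7 = -⅐*(-4) = 4/7 ≈ 0.57143)
Y(j) = 4*√j/7
Y(11)*(5*(-2)) - 13 = (4*√11/7)*(5*(-2)) - 13 = (4*√11/7)*(-10) - 13 = -40*√11/7 - 13 = -13 - 40*√11/7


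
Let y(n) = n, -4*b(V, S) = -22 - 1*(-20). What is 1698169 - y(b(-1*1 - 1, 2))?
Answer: 3396337/2 ≈ 1.6982e+6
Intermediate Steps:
b(V, S) = ½ (b(V, S) = -(-22 - 1*(-20))/4 = -(-22 + 20)/4 = -¼*(-2) = ½)
1698169 - y(b(-1*1 - 1, 2)) = 1698169 - 1*½ = 1698169 - ½ = 3396337/2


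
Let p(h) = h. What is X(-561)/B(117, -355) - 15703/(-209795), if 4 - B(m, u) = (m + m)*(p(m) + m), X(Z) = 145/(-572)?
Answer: 16959283983/226565173120 ≈ 0.074854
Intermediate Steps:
X(Z) = -145/572 (X(Z) = 145*(-1/572) = -145/572)
B(m, u) = 4 - 4*m**2 (B(m, u) = 4 - (m + m)*(m + m) = 4 - 2*m*2*m = 4 - 4*m**2)
X(-561)/B(117, -355) - 15703/(-209795) = -145/(572*(4 - 4*117**2)) - 15703/(-209795) = -145/(572*(4 - 4*13689)) - 15703*(-1/209795) = -145/(572*(4 - 54756)) + 15703/209795 = -145/572/(-54752) + 15703/209795 = -145/572*(-1/54752) + 15703/209795 = 5/1079936 + 15703/209795 = 16959283983/226565173120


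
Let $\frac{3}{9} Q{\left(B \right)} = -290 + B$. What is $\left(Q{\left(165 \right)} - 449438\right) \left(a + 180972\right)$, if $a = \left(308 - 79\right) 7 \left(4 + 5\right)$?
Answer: $-87893010387$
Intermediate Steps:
$Q{\left(B \right)} = -870 + 3 B$ ($Q{\left(B \right)} = 3 \left(-290 + B\right) = -870 + 3 B$)
$a = 14427$ ($a = 229 \cdot 7 \cdot 9 = 229 \cdot 63 = 14427$)
$\left(Q{\left(165 \right)} - 449438\right) \left(a + 180972\right) = \left(\left(-870 + 3 \cdot 165\right) - 449438\right) \left(14427 + 180972\right) = \left(\left(-870 + 495\right) - 449438\right) 195399 = \left(-375 - 449438\right) 195399 = \left(-449813\right) 195399 = -87893010387$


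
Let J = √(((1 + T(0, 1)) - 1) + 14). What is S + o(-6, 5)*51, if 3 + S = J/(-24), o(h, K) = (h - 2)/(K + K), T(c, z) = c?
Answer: -219/5 - √14/24 ≈ -43.956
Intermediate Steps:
o(h, K) = (-2 + h)/(2*K) (o(h, K) = (-2 + h)/((2*K)) = (-2 + h)*(1/(2*K)) = (-2 + h)/(2*K))
J = √14 (J = √(((1 + 0) - 1) + 14) = √((1 - 1) + 14) = √(0 + 14) = √14 ≈ 3.7417)
S = -3 - √14/24 (S = -3 + √14/(-24) = -3 + √14*(-1/24) = -3 - √14/24 ≈ -3.1559)
S + o(-6, 5)*51 = (-3 - √14/24) + ((½)*(-2 - 6)/5)*51 = (-3 - √14/24) + ((½)*(⅕)*(-8))*51 = (-3 - √14/24) - ⅘*51 = (-3 - √14/24) - 204/5 = -219/5 - √14/24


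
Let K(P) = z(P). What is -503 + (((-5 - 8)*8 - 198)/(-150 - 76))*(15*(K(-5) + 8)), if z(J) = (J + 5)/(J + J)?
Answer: -38719/113 ≈ -342.65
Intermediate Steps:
z(J) = (5 + J)/(2*J) (z(J) = (5 + J)/((2*J)) = (5 + J)*(1/(2*J)) = (5 + J)/(2*J))
K(P) = (5 + P)/(2*P)
-503 + (((-5 - 8)*8 - 198)/(-150 - 76))*(15*(K(-5) + 8)) = -503 + (((-5 - 8)*8 - 198)/(-150 - 76))*(15*((½)*(5 - 5)/(-5) + 8)) = -503 + ((-13*8 - 198)/(-226))*(15*((½)*(-⅕)*0 + 8)) = -503 + ((-104 - 198)*(-1/226))*(15*(0 + 8)) = -503 + (-302*(-1/226))*(15*8) = -503 + (151/113)*120 = -503 + 18120/113 = -38719/113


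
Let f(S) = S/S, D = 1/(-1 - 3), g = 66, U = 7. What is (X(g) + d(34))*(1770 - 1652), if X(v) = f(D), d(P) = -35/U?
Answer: -472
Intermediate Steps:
D = -¼ (D = 1/(-4) = -¼ ≈ -0.25000)
f(S) = 1
d(P) = -5 (d(P) = -35/7 = -35*⅐ = -5)
X(v) = 1
(X(g) + d(34))*(1770 - 1652) = (1 - 5)*(1770 - 1652) = -4*118 = -472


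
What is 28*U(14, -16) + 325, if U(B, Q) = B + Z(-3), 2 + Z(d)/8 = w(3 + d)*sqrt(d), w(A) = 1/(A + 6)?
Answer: 269 + 112*I*sqrt(3)/3 ≈ 269.0 + 64.663*I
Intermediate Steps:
w(A) = 1/(6 + A)
Z(d) = -16 + 8*sqrt(d)/(9 + d) (Z(d) = -16 + 8*(sqrt(d)/(6 + (3 + d))) = -16 + 8*(sqrt(d)/(9 + d)) = -16 + 8*sqrt(d)/(9 + d))
U(B, Q) = -16 + B + 4*I*sqrt(3)/3 (U(B, Q) = B + 8*(-18 + sqrt(-3) - 2*(-3))/(9 - 3) = B + 8*(-18 + I*sqrt(3) + 6)/6 = B + 8*(1/6)*(-12 + I*sqrt(3)) = B + (-16 + 4*I*sqrt(3)/3) = -16 + B + 4*I*sqrt(3)/3)
28*U(14, -16) + 325 = 28*(-16 + 14 + 4*I*sqrt(3)/3) + 325 = 28*(-2 + 4*I*sqrt(3)/3) + 325 = (-56 + 112*I*sqrt(3)/3) + 325 = 269 + 112*I*sqrt(3)/3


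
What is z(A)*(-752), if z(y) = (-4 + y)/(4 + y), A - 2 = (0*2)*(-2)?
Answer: 752/3 ≈ 250.67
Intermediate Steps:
A = 2 (A = 2 + (0*2)*(-2) = 2 + 0*(-2) = 2 + 0 = 2)
z(y) = (-4 + y)/(4 + y)
z(A)*(-752) = ((-4 + 2)/(4 + 2))*(-752) = (-2/6)*(-752) = ((⅙)*(-2))*(-752) = -⅓*(-752) = 752/3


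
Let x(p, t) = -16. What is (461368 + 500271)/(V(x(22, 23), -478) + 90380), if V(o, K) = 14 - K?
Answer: 961639/90872 ≈ 10.582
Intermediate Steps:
(461368 + 500271)/(V(x(22, 23), -478) + 90380) = (461368 + 500271)/((14 - 1*(-478)) + 90380) = 961639/((14 + 478) + 90380) = 961639/(492 + 90380) = 961639/90872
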